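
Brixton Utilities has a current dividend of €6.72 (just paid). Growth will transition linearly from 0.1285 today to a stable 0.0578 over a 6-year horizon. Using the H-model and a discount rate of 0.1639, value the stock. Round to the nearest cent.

H-model: P₀ = D₀[(1+g_L) + H(g_S−g_L)]/(r−g_L), with H = 6/2 = 3.
P₀ = 6.72 × [(1+0.0578) + 3×(0.1285−0.0578)] / (0.1639−0.0578)
   = 6.72 × 1.2699 / 0.1061 = 80.4310

€80.43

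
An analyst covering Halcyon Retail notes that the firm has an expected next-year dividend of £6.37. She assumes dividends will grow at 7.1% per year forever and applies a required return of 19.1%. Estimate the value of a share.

£53.08

Gordon growth model: P₀ = D₁/(r − g), with D₁ = 6.37 given directly.
P₀ = 6.3700 / (0.191 − 0.071) = 6.3700 / 0.12 = 53.0833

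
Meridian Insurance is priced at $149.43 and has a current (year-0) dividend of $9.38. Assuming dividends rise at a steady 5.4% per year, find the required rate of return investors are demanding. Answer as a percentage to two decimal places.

12.02%

Rearranging the constant-growth DDM: r = D₁/P₀ + g.
D₁ = 9.38 × (1 + 0.054) = 9.8865.
r = 9.8865 / 149.43 + 0.054 = 0.06616 + 0.054 = 0.12016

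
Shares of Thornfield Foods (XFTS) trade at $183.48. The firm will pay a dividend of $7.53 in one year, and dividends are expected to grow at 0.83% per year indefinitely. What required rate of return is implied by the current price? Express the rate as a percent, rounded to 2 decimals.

Rearranging the constant-growth DDM: r = D₁/P₀ + g.
r = 7.5300 / 183.48 + 0.0083 = 0.04104 + 0.0083 = 0.04934

4.93%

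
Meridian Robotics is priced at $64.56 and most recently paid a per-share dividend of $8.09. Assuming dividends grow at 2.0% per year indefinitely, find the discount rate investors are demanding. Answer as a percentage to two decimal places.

14.78%

Rearranging the constant-growth DDM: r = D₁/P₀ + g.
D₁ = 8.09 × (1 + 0.02) = 8.2518.
r = 8.2518 / 64.56 + 0.02 = 0.12782 + 0.02 = 0.14782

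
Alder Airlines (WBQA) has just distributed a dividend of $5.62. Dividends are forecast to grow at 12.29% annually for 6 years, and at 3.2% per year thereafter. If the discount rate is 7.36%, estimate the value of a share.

$222.10

Two-stage DDM. Project D₁…D_6 at 0.1229, terminal growth 0.032, discount at r = 0.0736.
D_1 = 6.3107
D_2 = 7.0863
D_3 = 7.9572
D_4 = 8.9351
D_5 = 10.0333
D_6 = 11.2663
Terminal value at t=6: TV = D_7/(r−g) = 11.6269/(0.0736−0.032) = 279.4919
P₀ = 6.3107/(1+0.0736)^1 + 7.0863/(1+0.0736)^2 + 7.9572/(1+0.0736)^3 + 8.9351/(1+0.0736)^4 + 10.0333/(1+0.0736)^5 + 11.2663/(1+0.0736)^6 + 279.4919/(1+0.0736)^6 = 222.0954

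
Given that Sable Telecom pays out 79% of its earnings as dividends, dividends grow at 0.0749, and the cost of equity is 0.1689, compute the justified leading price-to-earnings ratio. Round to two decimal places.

8.40

Justified leading P/E = b/(r−g) = 0.79/(0.1689−0.0749) = 8.4043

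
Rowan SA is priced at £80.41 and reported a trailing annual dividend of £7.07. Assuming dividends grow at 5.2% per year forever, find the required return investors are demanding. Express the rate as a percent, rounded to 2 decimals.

Rearranging the constant-growth DDM: r = D₁/P₀ + g.
D₁ = 7.07 × (1 + 0.052) = 7.4376.
r = 7.4376 / 80.41 + 0.052 = 0.09250 + 0.052 = 0.14450

14.45%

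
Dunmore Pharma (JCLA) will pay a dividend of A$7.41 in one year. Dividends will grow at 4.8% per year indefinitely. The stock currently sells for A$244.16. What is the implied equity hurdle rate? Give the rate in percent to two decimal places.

Rearranging the constant-growth DDM: r = D₁/P₀ + g.
r = 7.4100 / 244.16 + 0.048 = 0.03035 + 0.048 = 0.07835

7.83%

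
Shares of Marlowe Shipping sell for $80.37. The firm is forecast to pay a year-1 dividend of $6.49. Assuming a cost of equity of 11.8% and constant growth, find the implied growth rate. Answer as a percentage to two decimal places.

From P₀ = D₁/(r − g), the implied growth is g = r − D₁/P₀.
g = 0.118 − 6.49/80.37 = 0.118 − 0.08075 = 0.03725

3.72%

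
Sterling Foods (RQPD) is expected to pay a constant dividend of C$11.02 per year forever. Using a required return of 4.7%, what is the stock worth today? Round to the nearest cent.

C$234.47

Zero-growth DDM (perpetuity): P₀ = D/r = 11.02 / 0.047 = 234.4681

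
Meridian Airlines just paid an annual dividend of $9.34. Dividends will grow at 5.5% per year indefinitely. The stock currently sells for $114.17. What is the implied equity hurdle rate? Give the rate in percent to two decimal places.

14.13%

Rearranging the constant-growth DDM: r = D₁/P₀ + g.
D₁ = 9.34 × (1 + 0.055) = 9.8537.
r = 9.8537 / 114.17 + 0.055 = 0.08631 + 0.055 = 0.14131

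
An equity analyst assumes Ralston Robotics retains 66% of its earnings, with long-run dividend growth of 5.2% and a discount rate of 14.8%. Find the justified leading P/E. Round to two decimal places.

3.54

Payout ratio b = 1 − 0.66 = 0.34.
Justified leading P/E = b/(r−g) = 0.34/(0.148−0.052) = 3.5417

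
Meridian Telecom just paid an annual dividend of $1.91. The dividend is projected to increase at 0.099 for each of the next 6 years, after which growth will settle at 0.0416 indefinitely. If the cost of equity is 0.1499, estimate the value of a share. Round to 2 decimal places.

Two-stage DDM. Project D₁…D_6 at 0.099, terminal growth 0.0416, discount at r = 0.1499.
D_1 = 2.0991
D_2 = 2.3069
D_3 = 2.5353
D_4 = 2.7863
D_5 = 3.0621
D_6 = 3.3653
Terminal value at t=6: TV = D_7/(r−g) = 3.5053/(0.1499−0.0416) = 32.3662
P₀ = 2.0991/(1+0.1499)^1 + 2.3069/(1+0.1499)^2 + 2.5353/(1+0.1499)^3 + 2.7863/(1+0.1499)^4 + 3.0621/(1+0.1499)^5 + 3.3653/(1+0.1499)^6 + 32.3662/(1+0.1499)^6 = 23.8100

$23.81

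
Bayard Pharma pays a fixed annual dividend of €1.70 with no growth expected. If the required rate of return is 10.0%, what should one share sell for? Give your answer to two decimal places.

Zero-growth DDM (perpetuity): P₀ = D/r = 1.70 / 0.1 = 17.0000

€17.00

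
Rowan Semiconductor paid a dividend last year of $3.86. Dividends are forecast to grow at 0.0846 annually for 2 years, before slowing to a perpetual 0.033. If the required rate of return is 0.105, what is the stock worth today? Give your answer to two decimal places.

Two-stage DDM. Project D₁…D_2 at 0.0846, terminal growth 0.033, discount at r = 0.105.
D_1 = 4.1866
D_2 = 4.5407
Terminal value at t=2: TV = D_3/(r−g) = 4.6906/(0.105−0.033) = 65.1470
P₀ = 4.1866/(1+0.105)^1 + 4.5407/(1+0.105)^2 + 65.1470/(1+0.105)^2 = 60.8619

$60.86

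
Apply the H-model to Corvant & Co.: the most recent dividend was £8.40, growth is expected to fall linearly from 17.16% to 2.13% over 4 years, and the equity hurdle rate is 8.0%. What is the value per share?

£189.16

H-model: P₀ = D₀[(1+g_L) + H(g_S−g_L)]/(r−g_L), with H = 4/2 = 2.
P₀ = 8.40 × [(1+0.0213) + 2×(0.1716−0.0213)] / (0.08−0.0213)
   = 8.40 × 1.3219 / 0.0587 = 189.1646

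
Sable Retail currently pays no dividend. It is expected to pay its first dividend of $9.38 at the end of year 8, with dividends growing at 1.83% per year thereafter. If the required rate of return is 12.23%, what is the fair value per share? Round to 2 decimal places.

$40.22

Deferred-dividend DDM. At t=7 the remaining stream is a growing perpetuity with first payment D_8 = 9.38.
V_7 = D_8/(r−g) = 9.38/(0.1223−0.0183) = 90.1923
P₀ = V_7/(1+r)^7 = 90.1923/(1+0.1223)^7 = 40.2167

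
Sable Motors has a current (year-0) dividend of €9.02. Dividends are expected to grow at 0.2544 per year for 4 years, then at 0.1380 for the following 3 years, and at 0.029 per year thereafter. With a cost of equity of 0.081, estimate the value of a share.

Three-stage DDM. Project D₁…D_7; terminal Gordon value at t=7 with g = 0.029; discount at r = 0.081.
D_1 = 11.3147
D_2 = 14.1931
D_3 = 17.8039
D_4 = 22.3332
D_5 = 25.4152
D_6 = 28.9225
D_7 = 32.9138
TV_7 = 33.8683/(0.081−0.029) = 651.3127
P₀ = Σ Dₜ/(1+r)ᵗ + TV_7/(1+r)^7 = 485.0656

€485.07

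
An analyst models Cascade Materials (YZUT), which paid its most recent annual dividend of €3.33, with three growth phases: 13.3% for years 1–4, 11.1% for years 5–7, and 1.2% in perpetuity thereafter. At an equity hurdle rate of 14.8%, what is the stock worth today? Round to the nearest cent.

Three-stage DDM. Project D₁…D_7; terminal Gordon value at t=7 with g = 0.012; discount at r = 0.148.
D_1 = 3.7729
D_2 = 4.2747
D_3 = 4.8432
D_4 = 5.4874
D_5 = 6.0965
D_6 = 6.7732
D_7 = 7.5250
TV_7 = 7.6153/(0.148−0.012) = 55.9948
P₀ = Σ Dₜ/(1+r)ᵗ + TV_7/(1+r)^7 = 43.0792

€43.08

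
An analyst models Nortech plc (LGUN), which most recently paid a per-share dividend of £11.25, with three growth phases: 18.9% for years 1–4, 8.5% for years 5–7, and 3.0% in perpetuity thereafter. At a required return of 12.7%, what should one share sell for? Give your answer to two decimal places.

Three-stage DDM. Project D₁…D_7; terminal Gordon value at t=7 with g = 0.03; discount at r = 0.127.
D_1 = 13.3763
D_2 = 15.9044
D_3 = 18.9103
D_4 = 22.4843
D_5 = 24.3955
D_6 = 26.4691
D_7 = 28.7190
TV_7 = 29.5806/(0.127−0.03) = 304.9542
P₀ = Σ Dₜ/(1+r)ᵗ + TV_7/(1+r)^7 = 222.3704

£222.37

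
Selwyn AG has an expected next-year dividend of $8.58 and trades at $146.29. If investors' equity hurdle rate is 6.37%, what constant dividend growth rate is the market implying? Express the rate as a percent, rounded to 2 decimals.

0.50%

From P₀ = D₁/(r − g), the implied growth is g = r − D₁/P₀.
g = 0.0637 − 8.58/146.29 = 0.0637 − 0.05865 = 0.00505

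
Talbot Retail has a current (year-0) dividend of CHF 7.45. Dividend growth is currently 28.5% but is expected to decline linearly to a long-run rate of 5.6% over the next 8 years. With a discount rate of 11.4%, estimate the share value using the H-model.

CHF 253.30

H-model: P₀ = D₀[(1+g_L) + H(g_S−g_L)]/(r−g_L), with H = 8/2 = 4.
P₀ = 7.45 × [(1+0.056) + 4×(0.285−0.056)] / (0.114−0.056)
   = 7.45 × 1.9720 / 0.058 = 253.3000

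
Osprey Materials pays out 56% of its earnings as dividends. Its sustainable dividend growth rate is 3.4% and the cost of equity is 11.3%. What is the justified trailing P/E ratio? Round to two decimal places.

7.33

Justified trailing P/E = b(1+g)/(r−g) = 0.56×(1+0.034)/(0.113−0.034) = 7.3296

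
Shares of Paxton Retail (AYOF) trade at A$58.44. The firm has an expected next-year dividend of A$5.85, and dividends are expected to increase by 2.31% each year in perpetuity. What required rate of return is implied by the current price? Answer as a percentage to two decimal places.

12.32%

Rearranging the constant-growth DDM: r = D₁/P₀ + g.
r = 5.8500 / 58.44 + 0.0231 = 0.10010 + 0.0231 = 0.12320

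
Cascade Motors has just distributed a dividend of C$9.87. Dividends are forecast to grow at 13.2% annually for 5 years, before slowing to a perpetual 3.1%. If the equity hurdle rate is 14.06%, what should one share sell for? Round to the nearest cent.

C$137.64

Two-stage DDM. Project D₁…D_5 at 0.132, terminal growth 0.031, discount at r = 0.1406.
D_1 = 11.1728
D_2 = 12.6477
D_3 = 14.3171
D_4 = 16.2070
D_5 = 18.3463
Terminal value at t=5: TV = D_6/(r−g) = 18.9151/(0.1406−0.031) = 172.5828
P₀ = 11.1728/(1+0.1406)^1 + 12.6477/(1+0.1406)^2 + 14.3171/(1+0.1406)^3 + 16.2070/(1+0.1406)^4 + 18.3463/(1+0.1406)^5 + 172.5828/(1+0.1406)^5 = 137.6434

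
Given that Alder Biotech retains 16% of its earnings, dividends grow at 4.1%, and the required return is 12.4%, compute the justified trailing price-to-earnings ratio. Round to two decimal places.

10.54

Payout ratio b = 1 − 0.16 = 0.84.
Justified trailing P/E = b(1+g)/(r−g) = 0.84×(1+0.041)/(0.124−0.041) = 10.5354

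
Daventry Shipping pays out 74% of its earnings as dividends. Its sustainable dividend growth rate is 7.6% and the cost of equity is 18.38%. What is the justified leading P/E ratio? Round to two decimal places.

6.86

Justified leading P/E = b/(r−g) = 0.74/(0.1838−0.076) = 6.8646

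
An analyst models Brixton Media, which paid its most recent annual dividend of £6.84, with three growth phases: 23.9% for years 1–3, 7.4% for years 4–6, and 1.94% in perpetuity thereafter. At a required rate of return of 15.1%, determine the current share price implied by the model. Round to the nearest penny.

£99.84

Three-stage DDM. Project D₁…D_6; terminal Gordon value at t=6 with g = 0.0194; discount at r = 0.151.
D_1 = 8.4748
D_2 = 10.5002
D_3 = 13.0098
D_4 = 13.9725
D_5 = 15.0065
D_6 = 16.1170
TV_6 = 16.4296/(0.151−0.0194) = 124.8451
P₀ = Σ Dₜ/(1+r)ᵗ + TV_6/(1+r)^6 = 99.8351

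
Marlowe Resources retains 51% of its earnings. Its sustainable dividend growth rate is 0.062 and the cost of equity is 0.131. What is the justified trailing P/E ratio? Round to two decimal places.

Payout ratio b = 1 − 0.51 = 0.49.
Justified trailing P/E = b(1+g)/(r−g) = 0.49×(1+0.062)/(0.131−0.062) = 7.5417

7.54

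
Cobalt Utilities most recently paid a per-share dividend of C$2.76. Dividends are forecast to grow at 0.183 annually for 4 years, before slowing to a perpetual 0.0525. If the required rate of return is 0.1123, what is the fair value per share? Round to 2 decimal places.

Two-stage DDM. Project D₁…D_4 at 0.183, terminal growth 0.0525, discount at r = 0.1123.
D_1 = 3.2651
D_2 = 3.8626
D_3 = 4.5694
D_4 = 5.4057
Terminal value at t=4: TV = D_5/(r−g) = 5.6894/(0.1123−0.0525) = 95.1413
P₀ = 3.2651/(1+0.1123)^1 + 3.8626/(1+0.1123)^2 + 4.5694/(1+0.1123)^3 + 5.4057/(1+0.1123)^4 + 95.1413/(1+0.1123)^4 = 75.0651

C$75.07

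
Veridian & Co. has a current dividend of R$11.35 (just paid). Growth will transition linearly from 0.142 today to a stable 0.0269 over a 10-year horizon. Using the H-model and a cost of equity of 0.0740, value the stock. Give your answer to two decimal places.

H-model: P₀ = D₀[(1+g_L) + H(g_S−g_L)]/(r−g_L), with H = 10/2 = 5.
P₀ = 11.35 × [(1+0.0269) + 5×(0.142−0.0269)] / (0.074−0.0269)
   = 11.35 × 1.6024 / 0.0471 = 386.1410

R$386.14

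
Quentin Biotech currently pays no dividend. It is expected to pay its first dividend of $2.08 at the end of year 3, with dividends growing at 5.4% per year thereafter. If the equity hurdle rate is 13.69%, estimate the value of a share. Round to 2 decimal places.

Deferred-dividend DDM. At t=2 the remaining stream is a growing perpetuity with first payment D_3 = 2.08.
V_2 = D_3/(r−g) = 2.08/(0.1369−0.054) = 25.0905
P₀ = V_2/(1+r)^2 = 25.0905/(1+0.1369)^2 = 19.4117

$19.41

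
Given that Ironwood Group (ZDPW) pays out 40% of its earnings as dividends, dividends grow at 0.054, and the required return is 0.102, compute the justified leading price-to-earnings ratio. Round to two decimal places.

Justified leading P/E = b/(r−g) = 0.40/(0.102−0.054) = 8.3333

8.33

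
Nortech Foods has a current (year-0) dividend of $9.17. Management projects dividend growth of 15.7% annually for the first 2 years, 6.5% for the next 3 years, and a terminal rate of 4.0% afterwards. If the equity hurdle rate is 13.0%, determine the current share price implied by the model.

$137.65

Three-stage DDM. Project D₁…D_5; terminal Gordon value at t=5 with g = 0.04; discount at r = 0.13.
D_1 = 10.6097
D_2 = 12.2754
D_3 = 13.0733
D_4 = 13.9231
D_5 = 14.8281
TV_5 = 15.4212/(0.13−0.04) = 171.3467
P₀ = Σ Dₜ/(1+r)ᵗ + TV_5/(1+r)^5 = 137.6505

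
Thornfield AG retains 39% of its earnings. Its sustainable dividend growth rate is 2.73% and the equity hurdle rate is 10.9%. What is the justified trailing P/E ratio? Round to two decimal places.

7.67

Payout ratio b = 1 − 0.39 = 0.61.
Justified trailing P/E = b(1+g)/(r−g) = 0.61×(1+0.0273)/(0.109−0.0273) = 7.6702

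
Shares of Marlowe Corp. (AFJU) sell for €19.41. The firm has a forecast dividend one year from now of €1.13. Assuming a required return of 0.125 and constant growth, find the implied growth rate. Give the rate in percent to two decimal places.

6.68%

From P₀ = D₁/(r − g), the implied growth is g = r − D₁/P₀.
g = 0.125 − 1.13/19.41 = 0.125 − 0.05822 = 0.06678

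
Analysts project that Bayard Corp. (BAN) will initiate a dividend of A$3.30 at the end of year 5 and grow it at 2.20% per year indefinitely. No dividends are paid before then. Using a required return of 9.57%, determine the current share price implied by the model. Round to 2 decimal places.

Deferred-dividend DDM. At t=4 the remaining stream is a growing perpetuity with first payment D_5 = 3.30.
V_4 = D_5/(r−g) = 3.30/(0.0957−0.022) = 44.7761
P₀ = V_4/(1+r)^4 = 44.7761/(1+0.0957)^4 = 31.0656

A$31.07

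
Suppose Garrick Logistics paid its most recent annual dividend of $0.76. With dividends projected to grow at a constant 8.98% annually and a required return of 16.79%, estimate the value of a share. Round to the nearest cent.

Gordon growth model: P₀ = D₁/(r − g). D₁ = 0.76 × (1 + 0.0898) = 0.8282.
P₀ = 0.8282 / (0.1679 − 0.0898) = 0.8282 / 0.0781 = 10.6050

$10.60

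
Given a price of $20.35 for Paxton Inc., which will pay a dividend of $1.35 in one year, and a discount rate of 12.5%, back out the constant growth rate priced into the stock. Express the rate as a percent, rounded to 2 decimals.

5.87%

From P₀ = D₁/(r − g), the implied growth is g = r − D₁/P₀.
g = 0.125 − 1.35/20.35 = 0.125 − 0.06634 = 0.05866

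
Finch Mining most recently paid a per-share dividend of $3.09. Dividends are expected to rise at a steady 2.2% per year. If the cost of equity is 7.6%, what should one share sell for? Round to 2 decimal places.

$58.48

Gordon growth model: P₀ = D₁/(r − g). D₁ = 3.09 × (1 + 0.022) = 3.1580.
P₀ = 3.1580 / (0.076 − 0.022) = 3.1580 / 0.054 = 58.4811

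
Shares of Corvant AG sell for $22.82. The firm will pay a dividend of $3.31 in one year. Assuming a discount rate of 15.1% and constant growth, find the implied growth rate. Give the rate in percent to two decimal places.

0.60%

From P₀ = D₁/(r − g), the implied growth is g = r − D₁/P₀.
g = 0.151 − 3.31/22.82 = 0.151 − 0.14505 = 0.00595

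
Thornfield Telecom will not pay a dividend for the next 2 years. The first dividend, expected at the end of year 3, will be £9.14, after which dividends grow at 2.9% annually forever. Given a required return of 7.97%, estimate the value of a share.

Deferred-dividend DDM. At t=2 the remaining stream is a growing perpetuity with first payment D_3 = 9.14.
V_2 = D_3/(r−g) = 9.14/(0.0797−0.029) = 180.2761
P₀ = V_2/(1+r)^2 = 180.2761/(1+0.0797)^2 = 154.6436

£154.64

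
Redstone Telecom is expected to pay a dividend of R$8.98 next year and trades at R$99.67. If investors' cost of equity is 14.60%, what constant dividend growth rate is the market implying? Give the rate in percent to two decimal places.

5.59%

From P₀ = D₁/(r − g), the implied growth is g = r − D₁/P₀.
g = 0.146 − 8.98/99.67 = 0.146 − 0.09010 = 0.05590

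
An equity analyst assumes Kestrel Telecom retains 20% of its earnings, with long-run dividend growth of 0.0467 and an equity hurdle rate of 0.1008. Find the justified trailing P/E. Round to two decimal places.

15.48

Payout ratio b = 1 − 0.20 = 0.80.
Justified trailing P/E = b(1+g)/(r−g) = 0.80×(1+0.0467)/(0.1008−0.0467) = 15.4780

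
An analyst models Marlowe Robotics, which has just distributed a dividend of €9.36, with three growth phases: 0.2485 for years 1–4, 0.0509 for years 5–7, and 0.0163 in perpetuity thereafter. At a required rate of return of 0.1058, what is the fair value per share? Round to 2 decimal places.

Three-stage DDM. Project D₁…D_7; terminal Gordon value at t=7 with g = 0.0163; discount at r = 0.1058.
D_1 = 11.6860
D_2 = 14.5899
D_3 = 18.2155
D_4 = 22.7421
D_5 = 23.8996
D_6 = 25.1161
D_7 = 26.3945
TV_7 = 26.8248/(0.1058−0.0163) = 299.7182
P₀ = Σ Dₜ/(1+r)ᵗ + TV_7/(1+r)^7 = 240.6714

€240.67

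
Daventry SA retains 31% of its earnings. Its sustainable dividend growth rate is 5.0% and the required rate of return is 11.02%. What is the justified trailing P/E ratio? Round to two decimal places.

12.03

Payout ratio b = 1 − 0.31 = 0.69.
Justified trailing P/E = b(1+g)/(r−g) = 0.69×(1+0.05)/(0.1102−0.05) = 12.0349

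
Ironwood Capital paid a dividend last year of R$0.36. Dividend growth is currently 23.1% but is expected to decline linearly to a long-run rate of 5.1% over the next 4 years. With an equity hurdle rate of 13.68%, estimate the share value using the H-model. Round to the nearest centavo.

H-model: P₀ = D₀[(1+g_L) + H(g_S−g_L)]/(r−g_L), with H = 4/2 = 2.
P₀ = 0.36 × [(1+0.051) + 2×(0.231−0.051)] / (0.1368−0.051)
   = 0.36 × 1.4110 / 0.0858 = 5.9203

R$5.92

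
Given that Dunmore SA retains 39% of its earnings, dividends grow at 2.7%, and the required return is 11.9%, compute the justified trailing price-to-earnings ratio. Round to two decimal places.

Payout ratio b = 1 − 0.39 = 0.61.
Justified trailing P/E = b(1+g)/(r−g) = 0.61×(1+0.027)/(0.119−0.027) = 6.8095

6.81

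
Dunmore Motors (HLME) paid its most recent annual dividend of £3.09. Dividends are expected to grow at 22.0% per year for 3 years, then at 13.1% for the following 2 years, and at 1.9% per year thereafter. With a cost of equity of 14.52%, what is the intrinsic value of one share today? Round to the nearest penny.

£47.29

Three-stage DDM. Project D₁…D_5; terminal Gordon value at t=5 with g = 0.019; discount at r = 0.1452.
D_1 = 3.7698
D_2 = 4.5992
D_3 = 5.6110
D_4 = 6.3460
D_5 = 7.1773
TV_5 = 7.3137/(0.1452−0.019) = 57.9533
P₀ = Σ Dₜ/(1+r)ᵗ + TV_5/(1+r)^5 = 47.2899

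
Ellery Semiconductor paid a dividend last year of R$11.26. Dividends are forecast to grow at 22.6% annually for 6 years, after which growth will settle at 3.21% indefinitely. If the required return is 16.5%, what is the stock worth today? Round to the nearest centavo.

Two-stage DDM. Project D₁…D_6 at 0.226, terminal growth 0.0321, discount at r = 0.165.
D_1 = 13.8048
D_2 = 16.9246
D_3 = 20.7496
D_4 = 25.4390
D_5 = 31.1882
D_6 = 38.2368
Terminal value at t=6: TV = D_7/(r−g) = 39.4642/(0.165−0.0321) = 296.9464
P₀ = 13.8048/(1+0.165)^1 + 16.9246/(1+0.165)^2 + 20.7496/(1+0.165)^3 + 25.4390/(1+0.165)^4 + 31.1882/(1+0.165)^5 + 38.2368/(1+0.165)^6 + 296.9464/(1+0.165)^6 = 199.8543

R$199.85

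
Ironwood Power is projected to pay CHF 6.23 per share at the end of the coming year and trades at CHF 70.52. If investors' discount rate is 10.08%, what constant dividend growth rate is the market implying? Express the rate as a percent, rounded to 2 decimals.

1.25%

From P₀ = D₁/(r − g), the implied growth is g = r − D₁/P₀.
g = 0.1008 − 6.23/70.52 = 0.1008 − 0.08834 = 0.01246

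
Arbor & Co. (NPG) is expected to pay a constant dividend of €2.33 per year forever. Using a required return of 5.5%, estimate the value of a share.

Zero-growth DDM (perpetuity): P₀ = D/r = 2.33 / 0.055 = 42.3636

€42.36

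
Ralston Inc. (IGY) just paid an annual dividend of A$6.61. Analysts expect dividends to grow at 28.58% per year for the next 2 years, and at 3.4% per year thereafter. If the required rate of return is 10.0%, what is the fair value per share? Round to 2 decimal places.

Two-stage DDM. Project D₁…D_2 at 0.2858, terminal growth 0.034, discount at r = 0.1.
D_1 = 8.4991
D_2 = 10.9282
Terminal value at t=2: TV = D_3/(r−g) = 11.2998/(0.1−0.034) = 171.2083
P₀ = 8.4991/(1+0.1)^1 + 10.9282/(1+0.1)^2 + 171.2083/(1+0.1)^2 = 158.2525

A$158.25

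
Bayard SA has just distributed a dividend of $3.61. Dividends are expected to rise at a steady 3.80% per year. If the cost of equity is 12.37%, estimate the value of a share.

$43.72

Gordon growth model: P₀ = D₁/(r − g). D₁ = 3.61 × (1 + 0.038) = 3.7472.
P₀ = 3.7472 / (0.1237 − 0.038) = 3.7472 / 0.0857 = 43.7244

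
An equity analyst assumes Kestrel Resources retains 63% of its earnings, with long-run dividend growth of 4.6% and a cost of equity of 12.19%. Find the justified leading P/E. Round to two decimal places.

Payout ratio b = 1 − 0.63 = 0.37.
Justified leading P/E = b/(r−g) = 0.37/(0.1219−0.046) = 4.8748

4.87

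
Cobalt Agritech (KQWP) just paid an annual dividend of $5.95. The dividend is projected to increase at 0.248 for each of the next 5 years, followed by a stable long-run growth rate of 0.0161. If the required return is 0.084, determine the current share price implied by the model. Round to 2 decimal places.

$226.40

Two-stage DDM. Project D₁…D_5 at 0.248, terminal growth 0.0161, discount at r = 0.084.
D_1 = 7.4256
D_2 = 9.2671
D_3 = 11.5654
D_4 = 14.4336
D_5 = 18.0132
Terminal value at t=5: TV = D_6/(r−g) = 18.3032/(0.084−0.0161) = 269.5607
P₀ = 7.4256/(1+0.084)^1 + 9.2671/(1+0.084)^2 + 11.5654/(1+0.084)^3 + 14.4336/(1+0.084)^4 + 18.0132/(1+0.084)^5 + 269.5607/(1+0.084)^5 = 226.4033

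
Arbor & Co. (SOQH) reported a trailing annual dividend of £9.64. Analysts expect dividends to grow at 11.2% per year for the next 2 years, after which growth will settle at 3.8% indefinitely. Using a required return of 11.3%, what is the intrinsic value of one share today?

£152.43

Two-stage DDM. Project D₁…D_2 at 0.112, terminal growth 0.038, discount at r = 0.113.
D_1 = 10.7197
D_2 = 11.9203
Terminal value at t=2: TV = D_3/(r−g) = 12.3733/(0.113−0.038) = 164.9767
P₀ = 10.7197/(1+0.113)^1 + 11.9203/(1+0.113)^2 + 164.9767/(1+0.113)^2 = 152.4320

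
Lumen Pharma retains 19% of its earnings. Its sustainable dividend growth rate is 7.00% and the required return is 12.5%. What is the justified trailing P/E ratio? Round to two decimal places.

15.76

Payout ratio b = 1 − 0.19 = 0.81.
Justified trailing P/E = b(1+g)/(r−g) = 0.81×(1+0.07)/(0.125−0.07) = 15.7582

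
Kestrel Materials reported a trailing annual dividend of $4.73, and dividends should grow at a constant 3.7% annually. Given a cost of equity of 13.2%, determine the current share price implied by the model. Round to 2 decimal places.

Gordon growth model: P₀ = D₁/(r − g). D₁ = 4.73 × (1 + 0.037) = 4.9050.
P₀ = 4.9050 / (0.132 − 0.037) = 4.9050 / 0.095 = 51.6317

$51.63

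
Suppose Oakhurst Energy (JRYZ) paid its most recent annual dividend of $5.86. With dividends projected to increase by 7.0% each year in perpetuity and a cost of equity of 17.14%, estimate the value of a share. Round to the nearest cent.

$61.84

Gordon growth model: P₀ = D₁/(r − g). D₁ = 5.86 × (1 + 0.07) = 6.2702.
P₀ = 6.2702 / (0.1714 − 0.07) = 6.2702 / 0.1014 = 61.8363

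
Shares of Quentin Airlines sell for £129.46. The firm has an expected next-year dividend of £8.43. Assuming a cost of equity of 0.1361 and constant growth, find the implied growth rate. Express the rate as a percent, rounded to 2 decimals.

From P₀ = D₁/(r − g), the implied growth is g = r − D₁/P₀.
g = 0.1361 − 8.43/129.46 = 0.1361 − 0.06512 = 0.07098

7.10%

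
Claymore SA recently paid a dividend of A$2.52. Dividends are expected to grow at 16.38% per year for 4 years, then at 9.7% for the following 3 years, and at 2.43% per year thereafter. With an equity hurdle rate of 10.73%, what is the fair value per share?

A$57.39

Three-stage DDM. Project D₁…D_7; terminal Gordon value at t=7 with g = 0.0243; discount at r = 0.1073.
D_1 = 2.9328
D_2 = 3.4132
D_3 = 3.9722
D_4 = 4.6229
D_5 = 5.0713
D_6 = 5.5632
D_7 = 6.1029
TV_7 = 6.2512/(0.1073−0.0243) = 75.3152
P₀ = Σ Dₜ/(1+r)ᵗ + TV_7/(1+r)^7 = 57.3877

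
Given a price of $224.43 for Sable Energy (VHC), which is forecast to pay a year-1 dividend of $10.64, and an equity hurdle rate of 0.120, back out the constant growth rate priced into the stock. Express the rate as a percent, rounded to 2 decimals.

7.26%

From P₀ = D₁/(r − g), the implied growth is g = r − D₁/P₀.
g = 0.12 − 10.64/224.43 = 0.12 − 0.04741 = 0.07259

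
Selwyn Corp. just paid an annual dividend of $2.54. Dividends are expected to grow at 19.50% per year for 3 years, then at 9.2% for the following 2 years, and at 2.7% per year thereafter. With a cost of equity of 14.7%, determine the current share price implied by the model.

Three-stage DDM. Project D₁…D_5; terminal Gordon value at t=5 with g = 0.027; discount at r = 0.147.
D_1 = 3.0353
D_2 = 3.6272
D_3 = 4.3345
D_4 = 4.7333
D_5 = 5.1687
TV_5 = 5.3083/(0.147−0.027) = 44.2356
P₀ = Σ Dₜ/(1+r)ᵗ + TV_5/(1+r)^5 = 35.8960

$35.90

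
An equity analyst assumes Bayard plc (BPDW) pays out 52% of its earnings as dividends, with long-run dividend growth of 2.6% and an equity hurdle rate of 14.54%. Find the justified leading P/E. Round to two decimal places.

Justified leading P/E = b/(r−g) = 0.52/(0.1454−0.026) = 4.3551

4.36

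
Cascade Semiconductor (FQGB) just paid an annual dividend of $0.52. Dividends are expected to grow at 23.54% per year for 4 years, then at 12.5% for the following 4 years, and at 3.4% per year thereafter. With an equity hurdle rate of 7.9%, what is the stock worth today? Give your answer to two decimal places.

Three-stage DDM. Project D₁…D_8; terminal Gordon value at t=8 with g = 0.034; discount at r = 0.079.
D_1 = 0.6424
D_2 = 0.7936
D_3 = 0.9805
D_4 = 1.2112
D_5 = 1.3627
D_6 = 1.5330
D_7 = 1.7246
D_8 = 1.9402
TV_8 = 2.0062/(0.079−0.034) = 44.5812
P₀ = Σ Dₜ/(1+r)ᵗ + TV_8/(1+r)^8 = 31.1881

$31.19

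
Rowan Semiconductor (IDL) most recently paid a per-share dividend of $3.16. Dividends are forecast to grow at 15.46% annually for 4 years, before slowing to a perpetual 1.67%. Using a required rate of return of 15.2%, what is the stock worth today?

Two-stage DDM. Project D₁…D_4 at 0.1546, terminal growth 0.0167, discount at r = 0.152.
D_1 = 3.6485
D_2 = 4.2126
D_3 = 4.8639
D_4 = 5.6158
Terminal value at t=4: TV = D_5/(r−g) = 5.7096/(0.152−0.0167) = 42.1996
P₀ = 3.6485/(1+0.152)^1 + 4.2126/(1+0.152)^2 + 4.8639/(1+0.152)^3 + 5.6158/(1+0.152)^4 + 42.1996/(1+0.152)^4 = 36.6721

$36.67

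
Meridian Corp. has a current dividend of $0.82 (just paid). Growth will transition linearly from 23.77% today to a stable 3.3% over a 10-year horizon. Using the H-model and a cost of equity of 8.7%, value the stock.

$31.23

H-model: P₀ = D₀[(1+g_L) + H(g_S−g_L)]/(r−g_L), with H = 10/2 = 5.
P₀ = 0.82 × [(1+0.033) + 5×(0.2377−0.033)] / (0.087−0.033)
   = 0.82 × 2.0565 / 0.054 = 31.2283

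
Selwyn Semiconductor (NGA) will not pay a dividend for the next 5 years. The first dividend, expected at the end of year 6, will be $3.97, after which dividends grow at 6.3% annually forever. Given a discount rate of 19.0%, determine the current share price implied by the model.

$13.10

Deferred-dividend DDM. At t=5 the remaining stream is a growing perpetuity with first payment D_6 = 3.97.
V_5 = D_6/(r−g) = 3.97/(0.19−0.063) = 31.2598
P₀ = V_5/(1+r)^5 = 31.2598/(1+0.19)^5 = 13.0994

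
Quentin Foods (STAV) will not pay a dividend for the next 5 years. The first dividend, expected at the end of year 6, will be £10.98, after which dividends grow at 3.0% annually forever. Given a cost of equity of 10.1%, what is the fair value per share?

Deferred-dividend DDM. At t=5 the remaining stream is a growing perpetuity with first payment D_6 = 10.98.
V_5 = D_6/(r−g) = 10.98/(0.101−0.03) = 154.6479
P₀ = V_5/(1+r)^5 = 154.6479/(1+0.101)^5 = 95.5889

£95.59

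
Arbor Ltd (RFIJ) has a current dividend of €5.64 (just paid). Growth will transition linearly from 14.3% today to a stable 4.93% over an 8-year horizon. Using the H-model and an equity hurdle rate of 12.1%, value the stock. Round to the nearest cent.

€112.02

H-model: P₀ = D₀[(1+g_L) + H(g_S−g_L)]/(r−g_L), with H = 8/2 = 4.
P₀ = 5.64 × [(1+0.0493) + 4×(0.143−0.0493)] / (0.121−0.0493)
   = 5.64 × 1.4241 / 0.0717 = 112.0213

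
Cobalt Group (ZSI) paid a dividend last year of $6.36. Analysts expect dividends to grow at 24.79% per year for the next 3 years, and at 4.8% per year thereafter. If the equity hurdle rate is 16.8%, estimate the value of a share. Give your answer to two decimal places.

Two-stage DDM. Project D₁…D_3 at 0.2479, terminal growth 0.048, discount at r = 0.168.
D_1 = 7.9366
D_2 = 9.9041
D_3 = 12.3594
Terminal value at t=3: TV = D_4/(r−g) = 12.9526/(0.168−0.048) = 107.9385
P₀ = 7.9366/(1+0.168)^1 + 9.9041/(1+0.168)^2 + 12.3594/(1+0.168)^3 + 107.9385/(1+0.168)^3 = 89.5520

$89.55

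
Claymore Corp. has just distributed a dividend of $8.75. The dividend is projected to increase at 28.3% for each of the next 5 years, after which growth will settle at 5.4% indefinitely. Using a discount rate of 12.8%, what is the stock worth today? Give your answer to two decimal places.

$302.70

Two-stage DDM. Project D₁…D_5 at 0.283, terminal growth 0.054, discount at r = 0.128.
D_1 = 11.2262
D_2 = 14.4033
D_3 = 18.4794
D_4 = 23.7091
D_5 = 30.4187
Terminal value at t=5: TV = D_6/(r−g) = 32.0614/(0.128−0.054) = 433.2616
P₀ = 11.2262/(1+0.128)^1 + 14.4033/(1+0.128)^2 + 18.4794/(1+0.128)^3 + 23.7091/(1+0.128)^4 + 30.4187/(1+0.128)^5 + 433.2616/(1+0.128)^5 = 302.6984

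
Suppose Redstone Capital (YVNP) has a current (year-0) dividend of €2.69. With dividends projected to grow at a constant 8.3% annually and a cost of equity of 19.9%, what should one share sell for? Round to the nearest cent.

Gordon growth model: P₀ = D₁/(r − g). D₁ = 2.69 × (1 + 0.083) = 2.9133.
P₀ = 2.9133 / (0.199 − 0.083) = 2.9133 / 0.116 = 25.1144

€25.11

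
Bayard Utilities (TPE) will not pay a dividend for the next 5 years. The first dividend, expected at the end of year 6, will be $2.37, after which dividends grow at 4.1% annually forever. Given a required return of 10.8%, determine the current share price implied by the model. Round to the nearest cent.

$21.18

Deferred-dividend DDM. At t=5 the remaining stream is a growing perpetuity with first payment D_6 = 2.37.
V_5 = D_6/(r−g) = 2.37/(0.108−0.041) = 35.3731
P₀ = V_5/(1+r)^5 = 35.3731/(1+0.108)^5 = 21.1824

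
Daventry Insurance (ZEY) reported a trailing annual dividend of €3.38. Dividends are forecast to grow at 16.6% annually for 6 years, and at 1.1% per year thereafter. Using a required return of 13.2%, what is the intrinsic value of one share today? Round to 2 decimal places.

Two-stage DDM. Project D₁…D_6 at 0.166, terminal growth 0.011, discount at r = 0.132.
D_1 = 3.9411
D_2 = 4.5953
D_3 = 5.3581
D_4 = 6.2476
D_5 = 7.2847
D_6 = 8.4939
Terminal value at t=6: TV = D_7/(r−g) = 8.5873/(0.132−0.011) = 70.9698
P₀ = 3.9411/(1+0.132)^1 + 4.5953/(1+0.132)^2 + 5.3581/(1+0.132)^3 + 6.2476/(1+0.132)^4 + 7.2847/(1+0.132)^5 + 8.4939/(1+0.132)^6 + 70.9698/(1+0.132)^6 = 56.2503

€56.25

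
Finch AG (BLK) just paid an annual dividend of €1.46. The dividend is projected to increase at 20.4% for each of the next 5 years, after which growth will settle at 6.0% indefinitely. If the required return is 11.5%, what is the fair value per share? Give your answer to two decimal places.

Two-stage DDM. Project D₁…D_5 at 0.204, terminal growth 0.06, discount at r = 0.115.
D_1 = 1.7578
D_2 = 2.1164
D_3 = 2.5482
D_4 = 3.0680
D_5 = 3.6939
Terminal value at t=5: TV = D_6/(r−g) = 3.9155/(0.115−0.06) = 71.1916
P₀ = 1.7578/(1+0.115)^1 + 2.1164/(1+0.115)^2 + 2.5482/(1+0.115)^3 + 3.0680/(1+0.115)^4 + 3.6939/(1+0.115)^5 + 71.1916/(1+0.115)^5 = 50.5555

€50.56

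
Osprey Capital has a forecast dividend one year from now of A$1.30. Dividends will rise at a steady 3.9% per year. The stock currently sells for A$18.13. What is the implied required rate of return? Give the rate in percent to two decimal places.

11.07%

Rearranging the constant-growth DDM: r = D₁/P₀ + g.
r = 1.3000 / 18.13 + 0.039 = 0.07170 + 0.039 = 0.11070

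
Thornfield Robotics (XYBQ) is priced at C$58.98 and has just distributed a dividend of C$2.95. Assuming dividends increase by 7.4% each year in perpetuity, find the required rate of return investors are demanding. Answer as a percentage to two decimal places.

12.77%

Rearranging the constant-growth DDM: r = D₁/P₀ + g.
D₁ = 2.95 × (1 + 0.074) = 3.1683.
r = 3.1683 / 58.98 + 0.074 = 0.05372 + 0.074 = 0.12772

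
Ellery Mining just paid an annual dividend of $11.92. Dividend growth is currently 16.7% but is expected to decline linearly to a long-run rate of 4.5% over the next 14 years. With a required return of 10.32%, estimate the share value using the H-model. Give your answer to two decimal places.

$388.94

H-model: P₀ = D₀[(1+g_L) + H(g_S−g_L)]/(r−g_L), with H = 14/2 = 7.
P₀ = 11.92 × [(1+0.045) + 7×(0.167−0.045)] / (0.1032−0.045)
   = 11.92 × 1.8990 / 0.0582 = 388.9361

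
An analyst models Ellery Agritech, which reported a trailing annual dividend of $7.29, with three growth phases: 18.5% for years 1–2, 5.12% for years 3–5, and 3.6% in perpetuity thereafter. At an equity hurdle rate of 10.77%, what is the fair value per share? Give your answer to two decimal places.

Three-stage DDM. Project D₁…D_5; terminal Gordon value at t=5 with g = 0.036; discount at r = 0.1077.
D_1 = 8.6387
D_2 = 10.2368
D_3 = 10.7609
D_4 = 11.3119
D_5 = 11.8911
TV_5 = 12.3191/(0.1077−0.036) = 171.8149
P₀ = Σ Dₜ/(1+r)ᵗ + TV_5/(1+r)^5 = 141.7298

$141.73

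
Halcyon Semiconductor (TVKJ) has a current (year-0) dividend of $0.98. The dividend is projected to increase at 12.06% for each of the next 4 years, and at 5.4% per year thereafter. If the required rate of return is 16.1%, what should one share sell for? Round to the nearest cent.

Two-stage DDM. Project D₁…D_4 at 0.1206, terminal growth 0.054, discount at r = 0.161.
D_1 = 1.0982
D_2 = 1.2306
D_3 = 1.3790
D_4 = 1.5454
Terminal value at t=4: TV = D_5/(r−g) = 1.6288/(0.161−0.054) = 15.2225
P₀ = 1.0982/(1+0.161)^1 + 1.2306/(1+0.161)^2 + 1.3790/(1+0.161)^3 + 1.5454/(1+0.161)^4 + 15.2225/(1+0.161)^4 = 11.9690

$11.97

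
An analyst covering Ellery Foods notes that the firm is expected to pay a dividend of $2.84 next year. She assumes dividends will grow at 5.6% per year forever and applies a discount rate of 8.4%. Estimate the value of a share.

Gordon growth model: P₀ = D₁/(r − g), with D₁ = 2.84 given directly.
P₀ = 2.8400 / (0.084 − 0.056) = 2.8400 / 0.028 = 101.4286

$101.43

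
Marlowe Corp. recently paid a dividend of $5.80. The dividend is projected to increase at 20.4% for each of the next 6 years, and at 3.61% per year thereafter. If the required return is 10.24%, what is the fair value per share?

$201.75

Two-stage DDM. Project D₁…D_6 at 0.204, terminal growth 0.0361, discount at r = 0.1024.
D_1 = 6.9832
D_2 = 8.4078
D_3 = 10.1230
D_4 = 12.1880
D_5 = 14.6744
D_6 = 17.6680
Terminal value at t=6: TV = D_7/(r−g) = 18.3058/(0.1024−0.0361) = 276.1055
P₀ = 6.9832/(1+0.1024)^1 + 8.4078/(1+0.1024)^2 + 10.1230/(1+0.1024)^3 + 12.1880/(1+0.1024)^4 + 14.6744/(1+0.1024)^5 + 17.6680/(1+0.1024)^6 + 276.1055/(1+0.1024)^6 = 201.7472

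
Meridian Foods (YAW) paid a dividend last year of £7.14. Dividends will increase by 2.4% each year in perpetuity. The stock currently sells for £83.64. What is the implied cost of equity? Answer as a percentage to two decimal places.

11.14%

Rearranging the constant-growth DDM: r = D₁/P₀ + g.
D₁ = 7.14 × (1 + 0.024) = 7.3114.
r = 7.3114 / 83.64 + 0.024 = 0.08741 + 0.024 = 0.11141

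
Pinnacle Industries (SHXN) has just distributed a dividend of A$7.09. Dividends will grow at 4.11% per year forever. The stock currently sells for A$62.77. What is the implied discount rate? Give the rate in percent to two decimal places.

15.87%

Rearranging the constant-growth DDM: r = D₁/P₀ + g.
D₁ = 7.09 × (1 + 0.0411) = 7.3814.
r = 7.3814 / 62.77 + 0.0411 = 0.11759 + 0.0411 = 0.15869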